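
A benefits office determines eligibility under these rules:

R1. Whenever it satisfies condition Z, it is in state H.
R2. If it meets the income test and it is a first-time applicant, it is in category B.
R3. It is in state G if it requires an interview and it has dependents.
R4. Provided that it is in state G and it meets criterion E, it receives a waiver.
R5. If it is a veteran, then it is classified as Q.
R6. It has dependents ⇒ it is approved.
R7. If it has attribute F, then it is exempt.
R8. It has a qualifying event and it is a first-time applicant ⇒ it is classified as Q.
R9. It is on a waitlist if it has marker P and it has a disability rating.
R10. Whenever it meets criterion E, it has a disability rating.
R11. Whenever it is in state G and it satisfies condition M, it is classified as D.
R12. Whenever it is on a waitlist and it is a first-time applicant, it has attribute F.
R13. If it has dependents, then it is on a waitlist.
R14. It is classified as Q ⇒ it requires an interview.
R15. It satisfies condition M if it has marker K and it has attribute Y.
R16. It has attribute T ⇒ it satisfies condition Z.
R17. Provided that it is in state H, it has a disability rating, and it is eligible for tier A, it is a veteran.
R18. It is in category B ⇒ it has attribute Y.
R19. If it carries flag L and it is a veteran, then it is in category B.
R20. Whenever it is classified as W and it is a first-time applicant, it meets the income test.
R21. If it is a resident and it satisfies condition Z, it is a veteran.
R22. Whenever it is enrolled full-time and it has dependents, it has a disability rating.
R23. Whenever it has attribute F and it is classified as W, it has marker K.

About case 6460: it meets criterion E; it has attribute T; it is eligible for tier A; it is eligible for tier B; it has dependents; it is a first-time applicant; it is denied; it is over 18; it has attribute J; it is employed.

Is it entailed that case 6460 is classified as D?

Forward chaining from the given facts derives: is approved, has a disability rating, is on a waitlist, satisfies condition Z, is in state H, has attribute F, is a veteran, is classified as Q, is exempt, requires an interview, is in state G, receives a waiver.
The only rule concluding "it is classified as D" is R11, which needs "it satisfies condition M"; that is never established.

No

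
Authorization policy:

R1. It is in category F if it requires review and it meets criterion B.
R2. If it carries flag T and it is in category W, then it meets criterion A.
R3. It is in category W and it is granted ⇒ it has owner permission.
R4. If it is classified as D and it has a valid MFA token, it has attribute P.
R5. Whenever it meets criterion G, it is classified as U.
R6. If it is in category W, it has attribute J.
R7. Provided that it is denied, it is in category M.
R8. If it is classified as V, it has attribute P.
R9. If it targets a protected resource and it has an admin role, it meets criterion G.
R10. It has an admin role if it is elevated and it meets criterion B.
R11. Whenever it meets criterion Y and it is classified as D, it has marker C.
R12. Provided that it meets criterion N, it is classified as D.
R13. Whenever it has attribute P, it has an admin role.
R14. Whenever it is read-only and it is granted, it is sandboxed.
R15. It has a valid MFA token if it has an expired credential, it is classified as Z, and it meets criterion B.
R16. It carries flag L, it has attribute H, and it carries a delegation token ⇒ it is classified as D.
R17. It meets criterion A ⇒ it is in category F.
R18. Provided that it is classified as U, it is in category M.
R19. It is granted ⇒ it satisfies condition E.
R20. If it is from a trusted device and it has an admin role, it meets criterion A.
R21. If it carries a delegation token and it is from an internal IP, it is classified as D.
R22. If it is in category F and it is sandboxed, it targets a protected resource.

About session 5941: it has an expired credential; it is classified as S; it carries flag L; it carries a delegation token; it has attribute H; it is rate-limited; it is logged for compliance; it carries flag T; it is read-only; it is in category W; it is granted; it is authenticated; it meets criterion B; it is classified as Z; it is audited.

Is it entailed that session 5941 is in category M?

Yes

By R2 (it carries flag T, it is in category W): it meets criterion A.
By R14 (it is read-only, it is granted): it is sandboxed.
By R15 (it has an expired credential, it is classified as Z, it meets criterion B): it has a valid MFA token.
By R16 (it carries flag L, it has attribute H, it carries a delegation token): it is classified as D.
By R17 (it meets criterion A): it is in category F.
By R22 (it is in category F, it is sandboxed): it targets a protected resource.
By R4 (it is classified as D, it has a valid MFA token): it has attribute P.
By R13 (it has attribute P): it has an admin role.
By R9 (it targets a protected resource, it has an admin role): it meets criterion G.
By R5 (it meets criterion G): it is classified as U.
By R18 (it is classified as U): it is in category M.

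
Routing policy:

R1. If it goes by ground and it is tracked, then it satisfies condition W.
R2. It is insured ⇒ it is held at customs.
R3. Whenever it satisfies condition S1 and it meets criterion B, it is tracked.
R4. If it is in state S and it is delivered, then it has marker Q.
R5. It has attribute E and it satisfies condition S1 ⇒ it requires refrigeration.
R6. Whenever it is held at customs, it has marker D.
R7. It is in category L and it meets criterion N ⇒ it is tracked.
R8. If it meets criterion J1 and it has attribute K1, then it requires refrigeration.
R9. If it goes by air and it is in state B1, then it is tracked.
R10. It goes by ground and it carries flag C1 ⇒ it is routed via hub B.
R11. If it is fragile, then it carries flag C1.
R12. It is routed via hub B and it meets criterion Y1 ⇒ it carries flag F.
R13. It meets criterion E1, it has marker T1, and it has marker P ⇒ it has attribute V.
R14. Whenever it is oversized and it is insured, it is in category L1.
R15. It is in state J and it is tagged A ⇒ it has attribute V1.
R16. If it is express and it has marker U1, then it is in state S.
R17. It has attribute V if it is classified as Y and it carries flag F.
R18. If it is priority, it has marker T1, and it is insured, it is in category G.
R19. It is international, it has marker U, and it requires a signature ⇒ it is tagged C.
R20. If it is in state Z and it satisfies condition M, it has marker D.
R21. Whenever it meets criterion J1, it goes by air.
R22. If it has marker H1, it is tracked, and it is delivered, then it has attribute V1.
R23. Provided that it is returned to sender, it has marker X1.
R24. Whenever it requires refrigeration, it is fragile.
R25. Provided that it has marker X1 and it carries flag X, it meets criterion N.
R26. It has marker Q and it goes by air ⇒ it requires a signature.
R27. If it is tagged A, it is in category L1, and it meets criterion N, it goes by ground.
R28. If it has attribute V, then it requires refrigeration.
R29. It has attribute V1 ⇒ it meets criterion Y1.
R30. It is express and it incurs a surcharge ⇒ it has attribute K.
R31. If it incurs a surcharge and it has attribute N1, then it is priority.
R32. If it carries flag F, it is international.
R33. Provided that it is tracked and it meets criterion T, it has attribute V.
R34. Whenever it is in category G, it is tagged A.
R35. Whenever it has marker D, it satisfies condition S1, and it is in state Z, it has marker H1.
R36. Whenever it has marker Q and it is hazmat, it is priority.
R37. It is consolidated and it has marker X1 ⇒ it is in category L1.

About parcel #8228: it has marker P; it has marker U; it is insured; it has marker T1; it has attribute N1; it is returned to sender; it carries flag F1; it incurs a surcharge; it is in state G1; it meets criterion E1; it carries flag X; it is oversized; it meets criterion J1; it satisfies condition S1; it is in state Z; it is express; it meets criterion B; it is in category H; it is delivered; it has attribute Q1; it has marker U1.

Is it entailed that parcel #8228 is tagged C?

Yes

By R2 (it is insured): it is held at customs.
By R3 (it satisfies condition S1, it meets criterion B): it is tracked.
By R6 (it is held at customs): it has marker D.
By R13 (it meets criterion E1, it has marker T1, it has marker P): it has attribute V.
By R14 (it is oversized, it is insured): it is in category L1.
By R16 (it is express, it has marker U1): it is in state S.
By R21 (it meets criterion J1): it goes by air.
By R23 (it is returned to sender): it has marker X1.
By R25 (it has marker X1, it carries flag X): it meets criterion N.
By R28 (it has attribute V): it requires refrigeration.
By R31 (it incurs a surcharge, it has attribute N1): it is priority.
By R35 (it has marker D, it satisfies condition S1, it is in state Z): it has marker H1.
By R4 (it is in state S, it is delivered): it has marker Q.
By R18 (it is priority, it has marker T1, it is insured): it is in category G.
By R22 (it has marker H1, it is tracked, it is delivered): it has attribute V1.
By R24 (it requires refrigeration): it is fragile.
By R26 (it has marker Q, it goes by air): it requires a signature.
By R29 (it has attribute V1): it meets criterion Y1.
By R34 (it is in category G): it is tagged A.
By R11 (it is fragile): it carries flag C1.
By R27 (it is tagged A, it is in category L1, it meets criterion N): it goes by ground.
By R10 (it goes by ground, it carries flag C1): it is routed via hub B.
By R12 (it is routed via hub B, it meets criterion Y1): it carries flag F.
By R32 (it carries flag F): it is international.
By R19 (it is international, it has marker U, it requires a signature): it is tagged C.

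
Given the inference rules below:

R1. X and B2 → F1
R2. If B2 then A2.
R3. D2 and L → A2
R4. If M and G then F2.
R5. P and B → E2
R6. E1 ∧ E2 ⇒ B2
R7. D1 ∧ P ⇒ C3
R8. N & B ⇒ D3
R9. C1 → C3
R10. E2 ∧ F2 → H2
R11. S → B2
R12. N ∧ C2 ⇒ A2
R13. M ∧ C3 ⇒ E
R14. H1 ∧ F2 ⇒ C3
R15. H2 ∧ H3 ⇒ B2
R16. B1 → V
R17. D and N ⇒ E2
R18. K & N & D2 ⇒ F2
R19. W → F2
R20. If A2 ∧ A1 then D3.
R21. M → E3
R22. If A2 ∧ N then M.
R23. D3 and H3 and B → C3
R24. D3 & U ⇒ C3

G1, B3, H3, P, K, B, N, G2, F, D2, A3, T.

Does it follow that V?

No

Forward chaining from the given facts derives: E2, D3, F2, C3, H2, B2, A2, M, E, E3.
The only rule concluding V is R16, which needs B1; that is never established.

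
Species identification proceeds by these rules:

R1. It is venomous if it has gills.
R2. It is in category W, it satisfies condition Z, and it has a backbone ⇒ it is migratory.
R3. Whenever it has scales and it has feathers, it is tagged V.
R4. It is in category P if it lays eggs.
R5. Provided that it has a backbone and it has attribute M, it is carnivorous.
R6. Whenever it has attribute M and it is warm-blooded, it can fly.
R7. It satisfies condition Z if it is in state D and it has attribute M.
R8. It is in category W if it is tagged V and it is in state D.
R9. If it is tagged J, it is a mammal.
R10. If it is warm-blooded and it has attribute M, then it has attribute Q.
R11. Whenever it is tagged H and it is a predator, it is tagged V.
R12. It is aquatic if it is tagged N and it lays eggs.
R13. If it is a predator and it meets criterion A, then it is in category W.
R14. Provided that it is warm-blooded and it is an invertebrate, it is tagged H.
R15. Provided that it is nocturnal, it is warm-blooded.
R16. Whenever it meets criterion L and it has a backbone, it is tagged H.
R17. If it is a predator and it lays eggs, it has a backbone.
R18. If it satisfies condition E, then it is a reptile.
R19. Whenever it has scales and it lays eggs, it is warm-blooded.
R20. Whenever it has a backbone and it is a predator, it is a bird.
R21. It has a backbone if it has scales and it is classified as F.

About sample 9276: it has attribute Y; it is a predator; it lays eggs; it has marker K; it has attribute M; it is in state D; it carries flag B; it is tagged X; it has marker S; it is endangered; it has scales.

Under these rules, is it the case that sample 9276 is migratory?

Forward chaining from the given facts derives: is in category P, satisfies condition Z, has a backbone, is warm-blooded, is a bird, is carnivorous, can fly, has attribute Q.
The only rule concluding "it is migratory" is R2, which needs "it is in category W"; that is never established.

No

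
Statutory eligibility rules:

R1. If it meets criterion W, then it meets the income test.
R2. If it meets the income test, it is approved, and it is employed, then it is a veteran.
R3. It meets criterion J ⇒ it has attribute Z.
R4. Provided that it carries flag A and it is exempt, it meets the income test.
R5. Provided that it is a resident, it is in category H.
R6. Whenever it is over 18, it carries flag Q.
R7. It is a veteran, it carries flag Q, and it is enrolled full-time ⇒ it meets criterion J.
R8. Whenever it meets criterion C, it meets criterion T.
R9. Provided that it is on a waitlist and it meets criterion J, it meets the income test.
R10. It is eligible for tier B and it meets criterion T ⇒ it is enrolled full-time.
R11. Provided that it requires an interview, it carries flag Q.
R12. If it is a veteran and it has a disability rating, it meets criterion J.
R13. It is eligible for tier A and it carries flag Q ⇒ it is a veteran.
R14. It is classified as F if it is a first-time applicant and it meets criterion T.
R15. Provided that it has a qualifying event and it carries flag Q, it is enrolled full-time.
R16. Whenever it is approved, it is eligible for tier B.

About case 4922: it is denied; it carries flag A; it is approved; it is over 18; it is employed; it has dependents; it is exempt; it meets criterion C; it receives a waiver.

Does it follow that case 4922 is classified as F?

No

Forward chaining from the given facts derives: meets the income test, carries flag Q, meets criterion T, is eligible for tier B, is a veteran, is enrolled full-time, meets criterion J, has attribute Z.
The only rule concluding "it is classified as F" is R14, which needs "it is a first-time applicant"; that is never established.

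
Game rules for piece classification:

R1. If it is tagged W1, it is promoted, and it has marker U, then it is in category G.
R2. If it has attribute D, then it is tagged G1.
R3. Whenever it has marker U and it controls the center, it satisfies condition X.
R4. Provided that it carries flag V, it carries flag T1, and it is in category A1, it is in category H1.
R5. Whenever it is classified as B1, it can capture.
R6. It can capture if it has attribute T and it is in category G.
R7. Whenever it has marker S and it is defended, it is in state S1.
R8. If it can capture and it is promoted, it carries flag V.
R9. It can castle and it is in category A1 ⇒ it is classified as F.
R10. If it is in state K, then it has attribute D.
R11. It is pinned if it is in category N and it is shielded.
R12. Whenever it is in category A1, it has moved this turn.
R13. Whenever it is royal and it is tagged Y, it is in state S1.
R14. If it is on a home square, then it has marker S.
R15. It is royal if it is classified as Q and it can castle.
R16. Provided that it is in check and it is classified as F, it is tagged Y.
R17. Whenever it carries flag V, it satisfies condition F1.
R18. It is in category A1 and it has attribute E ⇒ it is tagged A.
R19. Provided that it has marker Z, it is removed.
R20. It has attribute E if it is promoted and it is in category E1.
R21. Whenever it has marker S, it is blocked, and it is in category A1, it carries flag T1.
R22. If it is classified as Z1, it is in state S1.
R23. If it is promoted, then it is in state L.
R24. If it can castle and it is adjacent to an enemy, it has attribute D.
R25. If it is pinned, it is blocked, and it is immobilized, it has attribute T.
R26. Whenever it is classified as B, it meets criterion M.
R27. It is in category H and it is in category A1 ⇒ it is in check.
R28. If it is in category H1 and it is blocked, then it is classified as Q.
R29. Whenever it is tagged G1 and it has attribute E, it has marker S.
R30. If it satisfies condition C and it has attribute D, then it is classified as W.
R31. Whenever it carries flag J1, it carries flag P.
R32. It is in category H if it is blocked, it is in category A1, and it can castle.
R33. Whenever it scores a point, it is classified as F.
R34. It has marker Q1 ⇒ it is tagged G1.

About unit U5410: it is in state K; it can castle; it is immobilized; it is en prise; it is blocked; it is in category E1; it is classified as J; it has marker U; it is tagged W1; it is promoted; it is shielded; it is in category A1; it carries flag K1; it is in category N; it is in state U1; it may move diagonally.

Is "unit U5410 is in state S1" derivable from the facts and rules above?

By R1 (it is tagged W1, it is promoted, it has marker U): it is in category G.
By R9 (it can castle, it is in category A1): it is classified as F.
By R10 (it is in state K): it has attribute D.
By R11 (it is in category N, it is shielded): it is pinned.
By R20 (it is promoted, it is in category E1): it has attribute E.
By R25 (it is pinned, it is blocked, it is immobilized): it has attribute T.
By R32 (it is blocked, it is in category A1, it can castle): it is in category H.
By R2 (it has attribute D): it is tagged G1.
By R6 (it has attribute T, it is in category G): it can capture.
By R8 (it can capture, it is promoted): it carries flag V.
By R27 (it is in category H, it is in category A1): it is in check.
By R29 (it is tagged G1, it has attribute E): it has marker S.
By R16 (it is in check, it is classified as F): it is tagged Y.
By R21 (it has marker S, it is blocked, it is in category A1): it carries flag T1.
By R4 (it carries flag V, it carries flag T1, it is in category A1): it is in category H1.
By R28 (it is in category H1, it is blocked): it is classified as Q.
By R15 (it is classified as Q, it can castle): it is royal.
By R13 (it is royal, it is tagged Y): it is in state S1.

Yes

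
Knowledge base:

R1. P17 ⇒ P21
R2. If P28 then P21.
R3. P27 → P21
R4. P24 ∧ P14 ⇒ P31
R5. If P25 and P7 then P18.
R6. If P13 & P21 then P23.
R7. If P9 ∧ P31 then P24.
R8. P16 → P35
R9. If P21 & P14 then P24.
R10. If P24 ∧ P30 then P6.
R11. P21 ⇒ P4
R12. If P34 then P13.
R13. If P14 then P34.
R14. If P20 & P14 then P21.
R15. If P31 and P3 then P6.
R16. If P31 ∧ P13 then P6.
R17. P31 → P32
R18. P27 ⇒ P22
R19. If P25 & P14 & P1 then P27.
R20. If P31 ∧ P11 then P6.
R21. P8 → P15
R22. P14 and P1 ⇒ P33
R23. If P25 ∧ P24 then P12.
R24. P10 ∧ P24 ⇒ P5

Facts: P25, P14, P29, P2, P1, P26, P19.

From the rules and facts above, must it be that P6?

Yes

P34  (by R13: P14)
P27  (by R19: P25, P14, P1)
P21  (by R3: P27)
P24  (by R9: P21, P14)
P13  (by R12: P34)
P31  (by R4: P24, P14)
P6  (by R16: P31, P13)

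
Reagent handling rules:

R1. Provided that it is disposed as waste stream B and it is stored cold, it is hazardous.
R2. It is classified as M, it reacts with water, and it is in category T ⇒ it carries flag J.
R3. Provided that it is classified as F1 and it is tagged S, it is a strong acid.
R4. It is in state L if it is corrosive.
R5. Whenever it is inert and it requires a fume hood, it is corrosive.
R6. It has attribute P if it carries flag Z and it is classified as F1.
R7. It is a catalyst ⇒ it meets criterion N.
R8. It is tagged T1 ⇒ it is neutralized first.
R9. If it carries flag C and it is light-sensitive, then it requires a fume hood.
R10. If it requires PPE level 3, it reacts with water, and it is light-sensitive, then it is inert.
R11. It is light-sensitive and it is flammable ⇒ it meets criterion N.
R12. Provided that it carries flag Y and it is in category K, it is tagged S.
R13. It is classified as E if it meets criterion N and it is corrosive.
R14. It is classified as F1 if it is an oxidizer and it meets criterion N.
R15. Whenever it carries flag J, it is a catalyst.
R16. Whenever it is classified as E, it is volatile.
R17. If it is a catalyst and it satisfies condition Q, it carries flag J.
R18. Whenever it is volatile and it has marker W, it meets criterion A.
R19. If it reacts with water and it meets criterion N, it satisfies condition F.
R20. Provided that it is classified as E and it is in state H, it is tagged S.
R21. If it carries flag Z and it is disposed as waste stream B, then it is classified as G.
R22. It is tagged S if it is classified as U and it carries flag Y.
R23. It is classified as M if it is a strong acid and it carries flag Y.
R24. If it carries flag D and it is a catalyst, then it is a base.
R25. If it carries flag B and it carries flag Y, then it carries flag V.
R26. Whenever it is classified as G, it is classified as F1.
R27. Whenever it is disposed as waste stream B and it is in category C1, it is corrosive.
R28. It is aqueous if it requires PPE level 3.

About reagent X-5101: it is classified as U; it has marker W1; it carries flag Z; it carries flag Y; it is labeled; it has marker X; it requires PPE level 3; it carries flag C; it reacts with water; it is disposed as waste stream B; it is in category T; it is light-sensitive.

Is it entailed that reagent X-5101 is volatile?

By R9 (it carries flag C, it is light-sensitive): it requires a fume hood.
By R10 (it requires PPE level 3, it reacts with water, it is light-sensitive): it is inert.
By R21 (it carries flag Z, it is disposed as waste stream B): it is classified as G.
By R22 (it is classified as U, it carries flag Y): it is tagged S.
By R26 (it is classified as G): it is classified as F1.
By R3 (it is classified as F1, it is tagged S): it is a strong acid.
By R5 (it is inert, it requires a fume hood): it is corrosive.
By R23 (it is a strong acid, it carries flag Y): it is classified as M.
By R2 (it is classified as M, it reacts with water, it is in category T): it carries flag J.
By R15 (it carries flag J): it is a catalyst.
By R7 (it is a catalyst): it meets criterion N.
By R13 (it meets criterion N, it is corrosive): it is classified as E.
By R16 (it is classified as E): it is volatile.

Yes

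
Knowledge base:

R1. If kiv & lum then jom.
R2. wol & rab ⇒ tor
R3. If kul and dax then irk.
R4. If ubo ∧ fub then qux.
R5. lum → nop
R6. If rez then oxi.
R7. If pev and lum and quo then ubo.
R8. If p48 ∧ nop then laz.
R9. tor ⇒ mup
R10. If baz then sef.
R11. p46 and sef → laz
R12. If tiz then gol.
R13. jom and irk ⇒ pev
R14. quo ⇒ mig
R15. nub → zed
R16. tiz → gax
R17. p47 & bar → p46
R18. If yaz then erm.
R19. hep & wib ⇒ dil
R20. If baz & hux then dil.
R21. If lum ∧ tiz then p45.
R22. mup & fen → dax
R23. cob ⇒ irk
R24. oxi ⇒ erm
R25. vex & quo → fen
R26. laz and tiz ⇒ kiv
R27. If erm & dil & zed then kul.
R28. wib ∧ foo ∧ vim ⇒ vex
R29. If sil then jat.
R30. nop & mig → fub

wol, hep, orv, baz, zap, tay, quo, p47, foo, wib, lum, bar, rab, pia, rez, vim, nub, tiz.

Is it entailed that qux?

Yes

tor  (by R2: wol, rab)
nop  (by R5: lum)
oxi  (by R6: rez)
mup  (by R9: tor)
sef  (by R10: baz)
mig  (by R14: quo)
zed  (by R15: nub)
p46  (by R17: p47, bar)
dil  (by R19: hep, wib)
erm  (by R24: oxi)
kul  (by R27: erm, dil, zed)
vex  (by R28: wib, foo, vim)
fub  (by R30: nop, mig)
laz  (by R11: p46, sef)
fen  (by R25: vex, quo)
kiv  (by R26: laz, tiz)
jom  (by R1: kiv, lum)
dax  (by R22: mup, fen)
irk  (by R3: kul, dax)
pev  (by R13: jom, irk)
ubo  (by R7: pev, lum, quo)
qux  (by R4: ubo, fub)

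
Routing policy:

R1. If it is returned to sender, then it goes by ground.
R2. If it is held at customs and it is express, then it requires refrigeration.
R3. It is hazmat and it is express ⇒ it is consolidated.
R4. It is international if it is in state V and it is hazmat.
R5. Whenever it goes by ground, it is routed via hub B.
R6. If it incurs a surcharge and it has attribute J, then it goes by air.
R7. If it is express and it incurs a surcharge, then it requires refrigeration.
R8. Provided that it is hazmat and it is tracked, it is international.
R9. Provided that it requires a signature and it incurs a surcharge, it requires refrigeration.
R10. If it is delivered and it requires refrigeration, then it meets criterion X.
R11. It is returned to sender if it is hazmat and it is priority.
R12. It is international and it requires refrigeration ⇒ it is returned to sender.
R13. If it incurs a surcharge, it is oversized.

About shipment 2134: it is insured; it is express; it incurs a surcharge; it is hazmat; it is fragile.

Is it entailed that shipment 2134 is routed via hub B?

No

Forward chaining from the given facts derives: is consolidated, requires refrigeration, is oversized.
The only rule concluding "it is routed via hub B" is R5, which needs "it goes by ground"; that is never established.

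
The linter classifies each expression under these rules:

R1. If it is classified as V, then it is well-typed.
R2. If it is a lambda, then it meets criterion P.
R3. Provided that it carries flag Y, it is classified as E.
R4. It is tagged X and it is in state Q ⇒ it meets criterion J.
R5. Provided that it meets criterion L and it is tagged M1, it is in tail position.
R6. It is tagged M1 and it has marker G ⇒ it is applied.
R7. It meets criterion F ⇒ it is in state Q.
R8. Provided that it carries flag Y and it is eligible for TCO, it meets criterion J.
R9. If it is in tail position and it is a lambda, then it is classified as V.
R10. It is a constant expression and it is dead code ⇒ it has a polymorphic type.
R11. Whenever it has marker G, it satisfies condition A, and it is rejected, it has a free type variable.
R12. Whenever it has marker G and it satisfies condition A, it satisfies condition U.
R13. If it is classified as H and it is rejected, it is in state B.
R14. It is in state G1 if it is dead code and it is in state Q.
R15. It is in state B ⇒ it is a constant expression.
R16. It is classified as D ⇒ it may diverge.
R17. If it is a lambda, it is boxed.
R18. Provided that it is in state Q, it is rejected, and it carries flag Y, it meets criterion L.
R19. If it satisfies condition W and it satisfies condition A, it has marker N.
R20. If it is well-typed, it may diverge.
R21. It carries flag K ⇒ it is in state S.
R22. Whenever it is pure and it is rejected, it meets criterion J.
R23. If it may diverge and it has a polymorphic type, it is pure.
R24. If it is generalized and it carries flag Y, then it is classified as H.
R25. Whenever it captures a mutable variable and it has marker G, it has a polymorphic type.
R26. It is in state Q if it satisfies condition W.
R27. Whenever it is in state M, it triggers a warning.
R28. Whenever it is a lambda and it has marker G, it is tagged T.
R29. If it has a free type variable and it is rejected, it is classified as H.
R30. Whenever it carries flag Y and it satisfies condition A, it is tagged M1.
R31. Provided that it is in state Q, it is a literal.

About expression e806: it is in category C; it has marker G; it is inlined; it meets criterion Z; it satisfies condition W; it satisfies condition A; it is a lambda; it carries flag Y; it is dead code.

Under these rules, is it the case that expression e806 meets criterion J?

Forward chaining from the given facts derives: meets criterion P, is classified as E, satisfies condition U, is boxed, has marker N, is in state Q, is tagged T, is tagged M1, is a literal, is applied, is in state G1.
Rules concluding "it meets criterion J": R4 needs "it is tagged X"; R8 needs "it is eligible for TCO"; R22 needs "it is pure" — none of these are established.

No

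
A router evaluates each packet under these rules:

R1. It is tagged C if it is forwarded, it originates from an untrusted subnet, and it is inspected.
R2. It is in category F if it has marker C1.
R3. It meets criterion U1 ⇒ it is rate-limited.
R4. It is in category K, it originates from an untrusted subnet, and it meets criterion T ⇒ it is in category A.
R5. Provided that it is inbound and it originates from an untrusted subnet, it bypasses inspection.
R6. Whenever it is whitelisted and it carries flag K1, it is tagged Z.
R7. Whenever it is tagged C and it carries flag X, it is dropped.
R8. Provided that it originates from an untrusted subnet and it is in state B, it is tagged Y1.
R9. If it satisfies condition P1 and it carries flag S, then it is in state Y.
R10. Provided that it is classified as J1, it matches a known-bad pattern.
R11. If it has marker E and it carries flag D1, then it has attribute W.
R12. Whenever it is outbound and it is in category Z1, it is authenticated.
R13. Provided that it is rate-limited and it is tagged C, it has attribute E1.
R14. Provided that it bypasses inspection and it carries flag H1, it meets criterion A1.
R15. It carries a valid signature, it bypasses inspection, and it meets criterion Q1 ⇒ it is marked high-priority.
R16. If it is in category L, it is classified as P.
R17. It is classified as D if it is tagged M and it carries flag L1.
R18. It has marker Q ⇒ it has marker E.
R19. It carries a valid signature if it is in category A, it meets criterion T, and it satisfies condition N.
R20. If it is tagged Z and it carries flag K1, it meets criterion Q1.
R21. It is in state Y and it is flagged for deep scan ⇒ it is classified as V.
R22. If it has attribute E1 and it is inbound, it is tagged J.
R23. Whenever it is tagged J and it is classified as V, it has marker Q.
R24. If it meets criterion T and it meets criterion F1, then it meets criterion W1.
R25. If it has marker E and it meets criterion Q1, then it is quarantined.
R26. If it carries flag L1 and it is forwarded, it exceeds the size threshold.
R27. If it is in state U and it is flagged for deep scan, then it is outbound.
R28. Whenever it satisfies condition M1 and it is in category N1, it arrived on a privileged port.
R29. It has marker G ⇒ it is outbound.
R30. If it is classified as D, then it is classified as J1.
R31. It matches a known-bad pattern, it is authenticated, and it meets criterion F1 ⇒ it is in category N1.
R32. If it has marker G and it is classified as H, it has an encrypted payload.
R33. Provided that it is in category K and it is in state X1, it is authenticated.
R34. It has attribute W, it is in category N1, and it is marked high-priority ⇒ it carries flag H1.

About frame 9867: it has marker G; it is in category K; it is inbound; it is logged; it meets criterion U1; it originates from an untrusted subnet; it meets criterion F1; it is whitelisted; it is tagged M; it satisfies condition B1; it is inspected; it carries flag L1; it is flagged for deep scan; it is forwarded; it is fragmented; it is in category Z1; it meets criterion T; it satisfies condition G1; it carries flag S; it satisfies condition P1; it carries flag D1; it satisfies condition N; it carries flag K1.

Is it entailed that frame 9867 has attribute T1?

Forward chaining from the given facts derives: is tagged C, is rate-limited, is in category A, bypasses inspection, is tagged Z, is in state Y, has attribute E1, is classified as D, carries a valid signature, meets criterion Q1, is classified as V, is tagged J, has marker Q, meets criterion W1, exceeds the size threshold, is outbound, is classified as J1, matches a known-bad pattern, is authenticated, is marked high-priority, has marker E, is quarantined, is in category N1, has attribute W, carries flag H1, meets criterion A1.
No rule has "it has attribute T1" as its conclusion, and it is not among the given facts.

No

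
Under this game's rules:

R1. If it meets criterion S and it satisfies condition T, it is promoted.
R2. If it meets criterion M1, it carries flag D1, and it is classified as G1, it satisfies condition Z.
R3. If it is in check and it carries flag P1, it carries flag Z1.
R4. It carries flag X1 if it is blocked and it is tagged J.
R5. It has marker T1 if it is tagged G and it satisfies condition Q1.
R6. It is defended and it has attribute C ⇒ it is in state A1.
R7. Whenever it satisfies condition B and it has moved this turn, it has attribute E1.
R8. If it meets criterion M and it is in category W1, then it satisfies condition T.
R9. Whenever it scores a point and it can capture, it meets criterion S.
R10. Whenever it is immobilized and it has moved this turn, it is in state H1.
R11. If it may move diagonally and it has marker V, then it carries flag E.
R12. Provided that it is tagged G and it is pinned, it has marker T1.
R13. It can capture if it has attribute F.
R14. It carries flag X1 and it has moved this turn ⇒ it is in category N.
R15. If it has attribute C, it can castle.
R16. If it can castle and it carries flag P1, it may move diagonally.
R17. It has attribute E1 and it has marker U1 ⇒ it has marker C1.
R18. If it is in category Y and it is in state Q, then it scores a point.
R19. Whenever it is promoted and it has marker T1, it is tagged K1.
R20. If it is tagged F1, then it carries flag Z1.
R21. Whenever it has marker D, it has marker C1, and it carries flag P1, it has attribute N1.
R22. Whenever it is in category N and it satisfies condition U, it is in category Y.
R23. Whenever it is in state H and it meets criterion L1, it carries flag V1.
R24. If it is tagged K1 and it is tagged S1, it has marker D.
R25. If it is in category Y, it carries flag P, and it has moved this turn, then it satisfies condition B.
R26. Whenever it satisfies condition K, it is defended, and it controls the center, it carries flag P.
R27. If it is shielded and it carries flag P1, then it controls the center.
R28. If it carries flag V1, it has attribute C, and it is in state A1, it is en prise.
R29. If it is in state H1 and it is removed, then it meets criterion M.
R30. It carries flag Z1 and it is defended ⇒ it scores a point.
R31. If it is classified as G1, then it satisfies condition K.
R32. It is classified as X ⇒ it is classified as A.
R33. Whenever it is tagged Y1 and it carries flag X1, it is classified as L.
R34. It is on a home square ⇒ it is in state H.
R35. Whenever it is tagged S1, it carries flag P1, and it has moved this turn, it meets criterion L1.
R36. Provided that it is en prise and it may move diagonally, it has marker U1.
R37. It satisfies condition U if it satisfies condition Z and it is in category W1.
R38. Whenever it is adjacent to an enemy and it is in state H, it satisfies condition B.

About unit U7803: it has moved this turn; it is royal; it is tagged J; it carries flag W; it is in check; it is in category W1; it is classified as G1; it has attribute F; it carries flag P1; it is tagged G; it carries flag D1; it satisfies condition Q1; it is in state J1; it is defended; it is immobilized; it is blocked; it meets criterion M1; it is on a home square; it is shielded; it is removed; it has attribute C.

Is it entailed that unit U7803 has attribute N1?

Forward chaining from the given facts derives: satisfies condition Z, carries flag Z1, carries flag X1, has marker T1, is in state A1, is in state H1, can capture, is in category N, can castle, may move diagonally, controls the center, meets criterion M, scores a point, satisfies condition K, is in state H, satisfies condition U, satisfies condition T, meets criterion S, is in category Y, carries flag P, is promoted, is tagged K1, satisfies condition B, has attribute E1.
The only rule concluding "it has attribute N1" is R21, which needs "it has marker D"; that is never established.

No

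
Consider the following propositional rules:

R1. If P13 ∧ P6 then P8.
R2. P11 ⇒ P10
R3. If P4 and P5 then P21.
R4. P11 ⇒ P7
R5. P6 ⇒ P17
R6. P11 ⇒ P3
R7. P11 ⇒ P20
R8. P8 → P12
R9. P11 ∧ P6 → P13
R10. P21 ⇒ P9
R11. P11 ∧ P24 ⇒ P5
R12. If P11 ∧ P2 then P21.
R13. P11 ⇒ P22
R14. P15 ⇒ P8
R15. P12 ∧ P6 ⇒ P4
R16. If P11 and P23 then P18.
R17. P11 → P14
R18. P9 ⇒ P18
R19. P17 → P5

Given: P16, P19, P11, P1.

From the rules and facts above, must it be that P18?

No

Forward chaining from the given facts derives: P10, P7, P3, P20, P22, P14.
Rules concluding P18: R16 needs P23; R18 needs P9 — none of these are established.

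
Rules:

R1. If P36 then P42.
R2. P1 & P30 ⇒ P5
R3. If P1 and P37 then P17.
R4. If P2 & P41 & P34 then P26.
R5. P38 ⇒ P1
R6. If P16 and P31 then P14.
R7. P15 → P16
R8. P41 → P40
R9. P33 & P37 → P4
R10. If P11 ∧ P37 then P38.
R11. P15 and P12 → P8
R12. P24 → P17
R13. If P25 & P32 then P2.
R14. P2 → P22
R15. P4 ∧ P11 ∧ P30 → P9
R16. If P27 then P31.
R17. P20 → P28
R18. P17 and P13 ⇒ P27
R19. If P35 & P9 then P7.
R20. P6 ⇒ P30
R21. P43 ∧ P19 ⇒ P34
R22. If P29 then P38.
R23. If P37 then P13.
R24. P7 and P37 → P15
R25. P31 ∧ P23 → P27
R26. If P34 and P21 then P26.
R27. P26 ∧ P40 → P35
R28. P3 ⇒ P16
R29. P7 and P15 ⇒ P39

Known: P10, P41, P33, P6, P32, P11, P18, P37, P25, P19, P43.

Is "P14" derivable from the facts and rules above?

P40  (by R8: P41)
P4  (by R9: P33, P37)
P38  (by R10: P11, P37)
P2  (by R13: P25, P32)
P30  (by R20: P6)
P34  (by R21: P43, P19)
P13  (by R23: P37)
P26  (by R4: P2, P41, P34)
P1  (by R5: P38)
P9  (by R15: P4, P11, P30)
P35  (by R27: P26, P40)
P17  (by R3: P1, P37)
P27  (by R18: P17, P13)
P7  (by R19: P35, P9)
P15  (by R24: P7, P37)
P16  (by R7: P15)
P31  (by R16: P27)
P14  (by R6: P16, P31)

Yes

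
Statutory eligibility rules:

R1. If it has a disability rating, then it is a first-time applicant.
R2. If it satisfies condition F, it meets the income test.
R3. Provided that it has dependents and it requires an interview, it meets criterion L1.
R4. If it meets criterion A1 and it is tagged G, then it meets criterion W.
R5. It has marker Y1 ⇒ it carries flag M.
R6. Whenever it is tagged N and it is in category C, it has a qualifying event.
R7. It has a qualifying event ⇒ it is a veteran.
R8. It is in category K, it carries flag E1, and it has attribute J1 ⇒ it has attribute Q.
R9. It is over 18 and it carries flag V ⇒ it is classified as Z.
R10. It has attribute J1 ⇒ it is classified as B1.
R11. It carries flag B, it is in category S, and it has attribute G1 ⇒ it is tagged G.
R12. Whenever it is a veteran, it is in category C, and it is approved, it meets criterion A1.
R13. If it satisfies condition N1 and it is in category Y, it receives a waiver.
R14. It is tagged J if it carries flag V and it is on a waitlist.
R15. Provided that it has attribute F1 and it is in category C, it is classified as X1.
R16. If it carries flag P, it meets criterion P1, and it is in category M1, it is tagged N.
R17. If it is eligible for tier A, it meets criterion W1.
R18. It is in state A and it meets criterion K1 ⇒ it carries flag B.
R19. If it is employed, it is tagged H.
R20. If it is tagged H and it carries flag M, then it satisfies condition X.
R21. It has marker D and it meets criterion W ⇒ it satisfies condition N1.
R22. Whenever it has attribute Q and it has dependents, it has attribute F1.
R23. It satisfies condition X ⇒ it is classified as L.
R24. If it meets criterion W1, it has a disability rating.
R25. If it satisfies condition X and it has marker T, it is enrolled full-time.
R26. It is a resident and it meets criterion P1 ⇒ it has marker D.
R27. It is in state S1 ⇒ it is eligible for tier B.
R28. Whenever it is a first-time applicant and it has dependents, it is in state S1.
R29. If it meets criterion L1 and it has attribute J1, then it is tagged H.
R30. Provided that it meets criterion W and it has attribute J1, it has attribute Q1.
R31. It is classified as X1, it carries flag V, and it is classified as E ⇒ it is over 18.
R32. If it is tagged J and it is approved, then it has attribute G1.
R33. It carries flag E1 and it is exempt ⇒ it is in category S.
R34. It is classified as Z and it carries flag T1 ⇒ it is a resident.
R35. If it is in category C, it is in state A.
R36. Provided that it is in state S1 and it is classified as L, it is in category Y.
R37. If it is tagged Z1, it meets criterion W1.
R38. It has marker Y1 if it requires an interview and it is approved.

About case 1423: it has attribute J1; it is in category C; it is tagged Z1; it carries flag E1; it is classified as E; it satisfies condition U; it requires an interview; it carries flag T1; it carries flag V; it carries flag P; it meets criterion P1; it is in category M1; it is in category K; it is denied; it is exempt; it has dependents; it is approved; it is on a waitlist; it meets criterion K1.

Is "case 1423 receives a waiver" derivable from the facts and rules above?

Yes

By R3 (it has dependents, it requires an interview): it meets criterion L1.
By R8 (it is in category K, it carries flag E1, it has attribute J1): it has attribute Q.
By R14 (it carries flag V, it is on a waitlist): it is tagged J.
By R16 (it carries flag P, it meets criterion P1, it is in category M1): it is tagged N.
By R22 (it has attribute Q, it has dependents): it has attribute F1.
By R29 (it meets criterion L1, it has attribute J1): it is tagged H.
By R32 (it is tagged J, it is approved): it has attribute G1.
By R33 (it carries flag E1, it is exempt): it is in category S.
By R35 (it is in category C): it is in state A.
By R37 (it is tagged Z1): it meets criterion W1.
By R38 (it requires an interview, it is approved): it has marker Y1.
By R5 (it has marker Y1): it carries flag M.
By R6 (it is tagged N, it is in category C): it has a qualifying event.
By R7 (it has a qualifying event): it is a veteran.
By R12 (it is a veteran, it is in category C, it is approved): it meets criterion A1.
By R15 (it has attribute F1, it is in category C): it is classified as X1.
By R18 (it is in state A, it meets criterion K1): it carries flag B.
By R20 (it is tagged H, it carries flag M): it satisfies condition X.
By R23 (it satisfies condition X): it is classified as L.
By R24 (it meets criterion W1): it has a disability rating.
By R31 (it is classified as X1, it carries flag V, it is classified as E): it is over 18.
By R1 (it has a disability rating): it is a first-time applicant.
By R9 (it is over 18, it carries flag V): it is classified as Z.
By R11 (it carries flag B, it is in category S, it has attribute G1): it is tagged G.
By R28 (it is a first-time applicant, it has dependents): it is in state S1.
By R34 (it is classified as Z, it carries flag T1): it is a resident.
By R36 (it is in state S1, it is classified as L): it is in category Y.
By R4 (it meets criterion A1, it is tagged G): it meets criterion W.
By R26 (it is a resident, it meets criterion P1): it has marker D.
By R21 (it has marker D, it meets criterion W): it satisfies condition N1.
By R13 (it satisfies condition N1, it is in category Y): it receives a waiver.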